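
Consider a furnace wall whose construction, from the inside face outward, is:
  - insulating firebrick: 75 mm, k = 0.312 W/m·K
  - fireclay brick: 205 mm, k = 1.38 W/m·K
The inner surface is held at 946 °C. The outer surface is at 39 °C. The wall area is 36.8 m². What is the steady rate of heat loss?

Series thermal resistances:
R_insulating firebrick = L/(kA) = 0.075/(0.312×36.8) = 0.006532 K/W
R_fireclay brick = L/(kA) = 0.205/(1.38×36.8) = 0.004037 K/W
R_total = 0.01057 K/W
Q = ΔT / R_total = 907 / 0.01057

Q ≈ 85800 W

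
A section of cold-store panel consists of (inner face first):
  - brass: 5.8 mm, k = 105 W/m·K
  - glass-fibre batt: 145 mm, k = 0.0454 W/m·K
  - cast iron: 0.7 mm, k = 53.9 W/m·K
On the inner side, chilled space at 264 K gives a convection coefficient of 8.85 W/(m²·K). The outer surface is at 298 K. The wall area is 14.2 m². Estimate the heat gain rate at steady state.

Q ≈ 146 W

Model the wall as resistances in series:
R_inner film = 1/(h_i·A) = 1/(8.85×14.2) = 0.007957 K/W
R_brass = L/(kA) = 0.0058/(105×14.2) = 3.89×10^-6 K/W
R_glass-fibre batt = L/(kA) = 0.145/(0.0454×14.2) = 0.2249 K/W
R_cast iron = L/(kA) = 0.0007/(53.9×14.2) = 9.146×10^-7 K/W
R_total = 0.2329 K/W
Q = ΔT / R_total = 34 / 0.2329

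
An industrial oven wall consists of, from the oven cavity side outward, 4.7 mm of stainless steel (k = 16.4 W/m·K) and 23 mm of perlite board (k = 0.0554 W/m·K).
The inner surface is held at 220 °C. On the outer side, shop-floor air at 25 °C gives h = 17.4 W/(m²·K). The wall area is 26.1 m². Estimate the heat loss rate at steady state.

Series thermal resistances:
R_stainless steel = L/(kA) = 0.0047/(16.4×26.1) = 1.098×10^-5 K/W
R_perlite board = L/(kA) = 0.023/(0.0554×26.1) = 0.01591 K/W
R_outer film = 1/(h_o·A) = 1/(17.4×26.1) = 0.002202 K/W
R_total = 0.01812 K/W
Q = ΔT / R_total = 195 / 0.01812

Q ≈ 10800 W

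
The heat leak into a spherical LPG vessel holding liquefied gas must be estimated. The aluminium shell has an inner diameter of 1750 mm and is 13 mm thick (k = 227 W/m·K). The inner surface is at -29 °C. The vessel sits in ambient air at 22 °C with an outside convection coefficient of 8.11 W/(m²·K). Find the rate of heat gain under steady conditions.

Radial (spherical) resistances in series:
R_aluminium shell = (1/0.875 − 1/0.888)/(4π×227) = 5.865×10^-6 K/W
R_outer film = 1/(h·4πr_o²) = 1/(8.11×4π×0.888²) = 0.01244 K/W
R_total = 0.01245 K/W
Q = ΔT/R_total = 51/0.01245

Q ≈ 4100 W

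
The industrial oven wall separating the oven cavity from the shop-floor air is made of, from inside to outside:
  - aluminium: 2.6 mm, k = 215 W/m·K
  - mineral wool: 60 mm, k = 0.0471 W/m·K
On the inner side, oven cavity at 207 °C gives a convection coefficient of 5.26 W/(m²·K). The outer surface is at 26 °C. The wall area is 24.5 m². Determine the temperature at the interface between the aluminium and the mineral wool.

Using the resistance-network approach (series):
R_inner film = 1/(h_i·A) = 1/(5.26×24.5) = 0.00776 K/W
R_aluminium = L/(kA) = 0.0026/(215×24.5) = 4.936×10^-7 K/W
R_mineral wool = L/(kA) = 0.06/(0.0471×24.5) = 0.052 K/W
R_total = 0.05976 K/W;  Q = ΔT/R_total = 181/0.05976 = 3029 W
T_interface = T_inner − Q·ΣR(inner→interface) = 207 − 3030×0.00776

T ≈ 183 °C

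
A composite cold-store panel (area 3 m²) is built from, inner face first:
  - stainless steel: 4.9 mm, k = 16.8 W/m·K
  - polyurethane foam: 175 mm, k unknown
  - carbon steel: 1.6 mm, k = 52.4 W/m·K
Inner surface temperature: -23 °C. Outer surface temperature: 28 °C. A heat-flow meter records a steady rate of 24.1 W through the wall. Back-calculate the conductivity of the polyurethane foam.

k ≈ 0.0276 W/(m·K)

Thermal resistances in series:
R_stainless steel = L/(kA) = 0.0049/(16.8×3) = 9.722×10^-5 K/W
R_carbon steel = L/(kA) = 0.0016/(52.4×3) = 1.018×10^-5 K/W
Sum of known resistances R_other = 1.074×10^-4 K/W
Total R = ΔT/Q = 51/24.1 = 2.116 K/W
R_polyurethane foam = R_total − R_other = 2.116 K/W
k = L/(R·A) = 0.175/(2.116×3)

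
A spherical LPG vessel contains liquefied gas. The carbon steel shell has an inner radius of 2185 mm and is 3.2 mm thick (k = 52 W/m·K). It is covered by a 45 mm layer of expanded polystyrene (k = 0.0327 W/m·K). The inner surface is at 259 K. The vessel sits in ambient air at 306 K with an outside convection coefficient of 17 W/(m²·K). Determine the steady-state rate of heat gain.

Radial (spherical) resistances in series:
R_carbon steel shell = (1/2.185 − 1/2.1882)/(4π×52) = 1.024×10^-6 K/W
R_expanded polystyrene = (1/2.1882 − 1/2.2332)/(4π×0.0327) = 0.02241 K/W
R_outer film = 1/(h·4πr_o²) = 1/(17×4π×2.2332²) = 9.386×10^-4 K/W
R_total = 0.02335 K/W
Q = ΔT/R_total = 47/0.02335

Q ≈ 2010 W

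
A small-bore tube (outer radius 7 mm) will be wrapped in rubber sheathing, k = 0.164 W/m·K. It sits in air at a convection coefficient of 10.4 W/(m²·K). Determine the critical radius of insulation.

For a cylinder r_cr = k/h = 0.164/10.4
r_cr = 15.8 mm; since the bare radius (7 mm) is below r_cr, adding a thin layer of insulation will *increase* heat loss.

r_cr ≈ 15.8 mm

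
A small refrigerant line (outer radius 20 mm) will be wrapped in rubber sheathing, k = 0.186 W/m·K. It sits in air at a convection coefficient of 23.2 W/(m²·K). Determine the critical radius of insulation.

r_cr ≈ 8.02 mm

For a cylinder r_cr = k/h = 0.186/23.2
r_cr = 8.02 mm; since the bare radius (20 mm) is above r_cr, any added insulation will reduce heat loss.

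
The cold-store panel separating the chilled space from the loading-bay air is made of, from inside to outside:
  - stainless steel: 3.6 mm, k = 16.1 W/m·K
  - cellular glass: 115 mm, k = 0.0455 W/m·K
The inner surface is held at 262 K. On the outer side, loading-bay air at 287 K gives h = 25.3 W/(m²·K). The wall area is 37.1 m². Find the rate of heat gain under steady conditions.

Treating each layer as a thermal resistance in series:
R_stainless steel = L/(kA) = 0.0036/(16.1×37.1) = 6.027×10^-6 K/W
R_cellular glass = L/(kA) = 0.115/(0.0455×37.1) = 0.06813 K/W
R_outer film = 1/(h_o·A) = 1/(25.3×37.1) = 0.001065 K/W
R_total = 0.0692 K/W
Q = ΔT / R_total = 25 / 0.0692

Q ≈ 361 W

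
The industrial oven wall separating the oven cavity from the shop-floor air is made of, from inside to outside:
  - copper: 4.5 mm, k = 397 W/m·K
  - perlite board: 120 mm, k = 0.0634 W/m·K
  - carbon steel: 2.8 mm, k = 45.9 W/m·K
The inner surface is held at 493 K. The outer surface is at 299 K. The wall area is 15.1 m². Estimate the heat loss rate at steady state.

Using the resistance-network approach (series):
R_copper = L/(kA) = 0.0045/(397×15.1) = 7.507×10^-7 K/W
R_perlite board = L/(kA) = 0.12/(0.0634×15.1) = 0.1253 K/W
R_carbon steel = L/(kA) = 0.0028/(45.9×15.1) = 4.04×10^-6 K/W
R_total = 0.1254 K/W
Q = ΔT / R_total = 194 / 0.1254

Q ≈ 1550 W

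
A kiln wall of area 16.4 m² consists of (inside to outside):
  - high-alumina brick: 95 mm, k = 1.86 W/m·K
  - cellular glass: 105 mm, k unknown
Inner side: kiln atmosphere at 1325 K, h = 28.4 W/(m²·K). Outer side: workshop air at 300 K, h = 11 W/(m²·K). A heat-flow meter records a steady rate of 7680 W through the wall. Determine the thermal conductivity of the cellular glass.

Series thermal resistances:
R_inner film = 1/(h_i·A) = 1/(28.4×16.4) = 0.002147 K/W
R_high-alumina brick = L/(kA) = 0.095/(1.86×16.4) = 0.003114 K/W
R_outer film = 1/(h_o·A) = 1/(11×16.4) = 0.005543 K/W
Sum of known resistances R_other = 0.0108 K/W
Total R = ΔT/Q = 1025/7680 = 0.1335 K/W
R_cellular glass = R_total − R_other = 0.1227 K/W
k = L/(R·A) = 0.105/(0.1227×16.4)

k ≈ 0.0522 W/(m·K)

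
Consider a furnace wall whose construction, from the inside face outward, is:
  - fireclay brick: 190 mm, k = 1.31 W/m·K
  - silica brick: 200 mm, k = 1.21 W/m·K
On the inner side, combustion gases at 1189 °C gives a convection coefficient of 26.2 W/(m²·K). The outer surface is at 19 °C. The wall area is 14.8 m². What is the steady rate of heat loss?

Series thermal resistances:
R_inner film = 1/(h_i·A) = 1/(26.2×14.8) = 0.002579 K/W
R_fireclay brick = L/(kA) = 0.19/(1.31×14.8) = 0.0098 K/W
R_silica brick = L/(kA) = 0.2/(1.21×14.8) = 0.01117 K/W
R_total = 0.02355 K/W
Q = ΔT / R_total = 1170 / 0.02355

Q ≈ 49700 W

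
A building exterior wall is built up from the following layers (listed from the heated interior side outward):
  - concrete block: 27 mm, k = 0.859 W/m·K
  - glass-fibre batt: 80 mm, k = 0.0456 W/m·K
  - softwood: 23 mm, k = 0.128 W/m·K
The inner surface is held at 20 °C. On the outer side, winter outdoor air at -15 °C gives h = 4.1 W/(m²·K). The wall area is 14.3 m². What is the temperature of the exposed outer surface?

T ≈ -11.1 °C

Using the resistance-network approach (series):
R_concrete block = L/(kA) = 0.027/(0.859×14.3) = 0.002198 K/W
R_glass-fibre batt = L/(kA) = 0.08/(0.0456×14.3) = 0.1227 K/W
R_softwood = L/(kA) = 0.023/(0.128×14.3) = 0.01257 K/W
R_outer film = 1/(h_o·A) = 1/(4.1×14.3) = 0.01706 K/W
R_total = 0.1545 K/W;  Q = ΔT/R_total = 35/0.1545 = 226.5 W
T_interface = T_inner − Q·ΣR(inner→interface) = 20 − 227×0.1374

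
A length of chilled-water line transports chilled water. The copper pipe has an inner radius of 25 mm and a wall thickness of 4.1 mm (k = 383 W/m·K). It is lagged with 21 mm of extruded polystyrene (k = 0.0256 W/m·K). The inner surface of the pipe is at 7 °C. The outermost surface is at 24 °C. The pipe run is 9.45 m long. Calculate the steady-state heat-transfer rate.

Q ≈ 47.6 W

Radial resistances (cylindrical: R_cond = ln(r_o/r_i)/(2πkL), R_conv = 1/(h·2πrL)):
R_copper pipe wall = ln(29.1/25)/(2π×383×9.45) = 6.678×10^-6 K/W
R_extruded polystyrene = ln(50.1/29.1)/(2π×0.0256×9.45) = 0.3574 K/W
R_total = 0.3574 K/W
Q = ΔT/R_total = 17/0.3574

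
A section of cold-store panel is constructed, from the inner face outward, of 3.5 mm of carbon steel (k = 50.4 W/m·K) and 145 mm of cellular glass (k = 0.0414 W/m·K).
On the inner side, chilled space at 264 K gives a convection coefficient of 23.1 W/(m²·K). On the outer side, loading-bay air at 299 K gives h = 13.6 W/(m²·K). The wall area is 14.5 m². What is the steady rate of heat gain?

Series thermal resistances:
R_inner film = 1/(h_i·A) = 1/(23.1×14.5) = 0.002986 K/W
R_carbon steel = L/(kA) = 0.0035/(50.4×14.5) = 4.789×10^-6 K/W
R_cellular glass = L/(kA) = 0.145/(0.0414×14.5) = 0.2415 K/W
R_outer film = 1/(h_o·A) = 1/(13.6×14.5) = 0.005071 K/W
R_total = 0.2496 K/W
Q = ΔT / R_total = 35 / 0.2496

Q ≈ 140 W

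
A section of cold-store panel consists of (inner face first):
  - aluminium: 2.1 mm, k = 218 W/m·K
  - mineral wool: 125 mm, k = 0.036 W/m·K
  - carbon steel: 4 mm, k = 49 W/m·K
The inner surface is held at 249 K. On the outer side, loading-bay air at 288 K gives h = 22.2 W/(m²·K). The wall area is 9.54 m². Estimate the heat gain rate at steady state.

Q ≈ 106 W

Model the wall as resistances in series:
R_aluminium = L/(kA) = 0.0021/(218×9.54) = 1.01×10^-6 K/W
R_mineral wool = L/(kA) = 0.125/(0.036×9.54) = 0.364 K/W
R_carbon steel = L/(kA) = 0.004/(49×9.54) = 8.557×10^-6 K/W
R_outer film = 1/(h_o·A) = 1/(22.2×9.54) = 0.004722 K/W
R_total = 0.3687 K/W
Q = ΔT / R_total = 39 / 0.3687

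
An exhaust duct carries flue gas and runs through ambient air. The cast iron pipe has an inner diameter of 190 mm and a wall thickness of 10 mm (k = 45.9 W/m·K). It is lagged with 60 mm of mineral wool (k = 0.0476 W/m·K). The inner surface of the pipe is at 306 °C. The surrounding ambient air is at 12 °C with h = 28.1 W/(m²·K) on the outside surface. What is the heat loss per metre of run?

For a radial system each layer contributes R = ln(r_out/r_in)/(2πkL); films add R = 1/(hA).
R_cast iron pipe wall = ln(105/95)/(2π×45.9×1) = 3.47×10^-4 K/W
R_mineral wool = ln(165/105)/(2π×0.0476×1) = 1.511 K/W
R_outer film = 1/(h_o·2πr_oL) = 1/(28.1×2π×0.165×1) = 0.03433 K/W
R_total = 1.546 K/W
Q = ΔT/R_total = 294/1.546

q′ ≈ 190 W/m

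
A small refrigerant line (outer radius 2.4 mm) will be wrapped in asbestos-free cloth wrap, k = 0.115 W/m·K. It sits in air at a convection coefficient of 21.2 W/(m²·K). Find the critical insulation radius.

For a cylinder r_cr = k/h = 0.115/21.2
r_cr = 5.42 mm; since the bare radius (2.4 mm) is below r_cr, adding a thin layer of insulation will *increase* heat loss.

r_cr ≈ 5.42 mm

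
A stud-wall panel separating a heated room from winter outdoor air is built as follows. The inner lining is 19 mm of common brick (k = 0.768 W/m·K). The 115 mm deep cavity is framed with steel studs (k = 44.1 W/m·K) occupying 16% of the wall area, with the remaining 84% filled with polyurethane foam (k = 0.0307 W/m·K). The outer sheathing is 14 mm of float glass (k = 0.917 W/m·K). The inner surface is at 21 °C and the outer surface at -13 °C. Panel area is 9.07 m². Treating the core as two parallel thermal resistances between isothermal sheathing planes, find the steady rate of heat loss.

Q ≈ 5480 W

Sheathing layers in series; stud and cavity paths in parallel between them.
R_inner = 0.019/(0.768×9.07) = 0.002728 K/W
R_stud  = 0.115/(44.1×0.16×9.07) = 0.001797 K/W
R_cav   = 0.115/(0.0307×0.84×9.07) = 0.4917 K/W
1/R_core = 1/R_stud + 1/R_cav → R_core = 0.00179 K/W
R_outer = 0.014/(0.917×9.07) = 0.001683 K/W
R_total = 0.006201 K/W
Q = ΔT/R_total = 34/0.006201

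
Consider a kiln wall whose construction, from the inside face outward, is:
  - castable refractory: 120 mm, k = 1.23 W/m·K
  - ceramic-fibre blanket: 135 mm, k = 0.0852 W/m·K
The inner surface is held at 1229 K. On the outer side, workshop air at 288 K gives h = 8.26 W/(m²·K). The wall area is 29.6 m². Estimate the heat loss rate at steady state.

Q ≈ 15400 W

Series thermal resistances:
R_castable refractory = L/(kA) = 0.12/(1.23×29.6) = 0.003296 K/W
R_ceramic-fibre blanket = L/(kA) = 0.135/(0.0852×29.6) = 0.05353 K/W
R_outer film = 1/(h_o·A) = 1/(8.26×29.6) = 0.00409 K/W
R_total = 0.06092 K/W
Q = ΔT / R_total = 941 / 0.06092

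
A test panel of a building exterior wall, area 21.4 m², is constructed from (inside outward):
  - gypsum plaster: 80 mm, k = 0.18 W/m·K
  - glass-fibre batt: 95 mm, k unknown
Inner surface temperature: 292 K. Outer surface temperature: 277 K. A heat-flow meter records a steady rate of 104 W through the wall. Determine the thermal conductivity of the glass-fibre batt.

k ≈ 0.036 W/(m·K)

Thermal resistances in series:
R_gypsum plaster = L/(kA) = 0.08/(0.18×21.4) = 0.02077 K/W
Sum of known resistances R_other = 0.02077 K/W
Total R = ΔT/Q = 15/104 = 0.1442 K/W
R_glass-fibre batt = R_total − R_other = 0.1235 K/W
k = L/(R·A) = 0.095/(0.1235×21.4)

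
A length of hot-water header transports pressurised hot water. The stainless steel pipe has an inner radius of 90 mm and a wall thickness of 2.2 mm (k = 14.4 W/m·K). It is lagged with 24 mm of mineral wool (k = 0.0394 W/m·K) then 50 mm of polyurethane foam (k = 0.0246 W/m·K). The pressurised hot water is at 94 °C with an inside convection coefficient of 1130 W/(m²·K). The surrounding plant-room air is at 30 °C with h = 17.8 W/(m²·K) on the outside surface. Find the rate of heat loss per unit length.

Cylindrical conduction, so R = ln(r₂/r₁)/(2πkL) per layer, in series:
R_inner film = 1/(h_i·2πr₁L) = 1/(1130×2π×0.09×1) = 0.001565 K/W
R_stainless steel pipe wall = ln(92.2/90)/(2π×14.4×1) = 2.669×10^-4 K/W
R_mineral wool = ln(116.2/92.2)/(2π×0.0394×1) = 0.9345 K/W
R_polyurethane foam = ln(166.2/116.2)/(2π×0.0246×1) = 2.315 K/W
R_outer film = 1/(h_o·2πr_oL) = 1/(17.8×2π×0.1662×1) = 0.0538 K/W
R_total = 3.306 K/W
Q = ΔT/R_total = 64/3.306

q′ ≈ 19.4 W/m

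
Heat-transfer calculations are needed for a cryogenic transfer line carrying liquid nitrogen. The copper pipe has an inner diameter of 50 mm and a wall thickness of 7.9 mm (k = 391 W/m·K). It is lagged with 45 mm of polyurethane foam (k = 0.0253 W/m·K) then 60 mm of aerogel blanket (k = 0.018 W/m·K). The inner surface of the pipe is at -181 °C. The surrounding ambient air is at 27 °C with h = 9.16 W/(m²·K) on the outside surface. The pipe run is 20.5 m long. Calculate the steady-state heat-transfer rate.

Q ≈ 402 W

For a radial system each layer contributes R = ln(r_out/r_in)/(2πkL); films add R = 1/(hA).
R_copper pipe wall = ln(32.9/25)/(2π×391×20.5) = 5.452×10^-6 K/W
R_polyurethane foam = ln(77.9/32.9)/(2π×0.0253×20.5) = 0.2645 K/W
R_aerogel blanket = ln(137.9/77.9)/(2π×0.018×20.5) = 0.2463 K/W
R_outer film = 1/(h_o·2πr_oL) = 1/(9.16×2π×0.1379×20.5) = 0.006146 K/W
R_total = 0.517 K/W
Q = ΔT/R_total = 208/0.517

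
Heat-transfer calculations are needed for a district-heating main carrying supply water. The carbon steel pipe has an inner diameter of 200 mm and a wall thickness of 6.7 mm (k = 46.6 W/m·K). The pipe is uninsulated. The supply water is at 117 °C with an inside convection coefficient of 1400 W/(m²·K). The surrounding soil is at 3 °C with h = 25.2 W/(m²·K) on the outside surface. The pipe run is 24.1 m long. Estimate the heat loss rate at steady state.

Q ≈ 45400 W

Treating each annulus and film as a series resistance:
R_inner film = 1/(h_i·2πr₁L) = 1/(1400×2π×0.1×24.1) = 4.717×10^-5 K/W
R_carbon steel pipe wall = ln(106.7/100)/(2π×46.6×24.1) = 9.19×10^-6 K/W
R_outer film = 1/(h_o·2πr_oL) = 1/(25.2×2π×0.1067×24.1) = 0.002456 K/W
R_total = 0.002512 K/W
Q = ΔT/R_total = 114/0.002512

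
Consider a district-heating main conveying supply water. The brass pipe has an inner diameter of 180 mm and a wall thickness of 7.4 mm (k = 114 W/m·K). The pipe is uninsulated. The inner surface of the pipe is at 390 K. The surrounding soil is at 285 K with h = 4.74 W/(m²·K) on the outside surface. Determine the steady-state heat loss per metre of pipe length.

Cylindrical conduction, so R = ln(r₂/r₁)/(2πkL) per layer, in series:
R_brass pipe wall = ln(97.4/90)/(2π×114×1) = 1.103×10^-4 K/W
R_outer film = 1/(h_o·2πr_oL) = 1/(4.74×2π×0.0974×1) = 0.3447 K/W
R_total = 0.3448 K/W
Q = ΔT/R_total = 105/0.3448

q′ ≈ 304 W/m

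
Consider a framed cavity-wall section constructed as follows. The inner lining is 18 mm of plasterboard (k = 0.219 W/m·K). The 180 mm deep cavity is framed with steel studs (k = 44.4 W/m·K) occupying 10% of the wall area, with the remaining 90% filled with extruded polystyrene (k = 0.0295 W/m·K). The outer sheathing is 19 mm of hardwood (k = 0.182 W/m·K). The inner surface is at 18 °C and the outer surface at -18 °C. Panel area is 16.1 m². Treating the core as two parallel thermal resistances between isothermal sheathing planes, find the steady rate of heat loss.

Sheathing layers in series; stud and cavity paths in parallel between them.
R_inner = 0.018/(0.219×16.1) = 0.005105 K/W
R_stud  = 0.18/(44.4×0.1×16.1) = 0.002518 K/W
R_cav   = 0.18/(0.0295×0.9×16.1) = 0.4211 K/W
1/R_core = 1/R_stud + 1/R_cav → R_core = 0.002503 K/W
R_outer = 0.019/(0.182×16.1) = 0.006484 K/W
R_total = 0.01409 K/W
Q = ΔT/R_total = 36/0.01409

Q ≈ 2550 W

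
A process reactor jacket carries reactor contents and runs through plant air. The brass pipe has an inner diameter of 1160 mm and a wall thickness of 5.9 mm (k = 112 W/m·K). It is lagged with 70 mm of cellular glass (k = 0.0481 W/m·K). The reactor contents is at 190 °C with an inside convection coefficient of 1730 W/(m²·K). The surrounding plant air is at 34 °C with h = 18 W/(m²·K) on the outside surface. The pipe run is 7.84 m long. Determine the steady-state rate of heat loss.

Radial resistances (cylindrical: R_cond = ln(r_o/r_i)/(2πkL), R_conv = 1/(h·2πrL)):
R_inner film = 1/(h_i·2πr₁L) = 1/(1730×2π×0.58×7.84) = 2.023×10^-5 K/W
R_brass pipe wall = ln(585.9/580)/(2π×112×7.84) = 1.834×10^-6 K/W
R_cellular glass = ln(655.9/585.9)/(2π×0.0481×7.84) = 0.04763 K/W
R_outer film = 1/(h_o·2πr_oL) = 1/(18×2π×0.6559×7.84) = 0.001719 K/W
R_total = 0.04937 K/W
Q = ΔT/R_total = 156/0.04937

Q ≈ 3160 W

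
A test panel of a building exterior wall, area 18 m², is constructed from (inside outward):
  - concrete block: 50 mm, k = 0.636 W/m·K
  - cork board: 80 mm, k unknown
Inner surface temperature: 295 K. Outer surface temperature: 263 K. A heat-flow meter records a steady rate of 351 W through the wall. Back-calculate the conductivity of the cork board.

k ≈ 0.0512 W/(m·K)

Treating each layer as a thermal resistance in series:
R_concrete block = L/(kA) = 0.05/(0.636×18) = 0.004368 K/W
Sum of known resistances R_other = 0.004368 K/W
Total R = ΔT/Q = 32/351 = 0.09117 K/W
R_cork board = R_total − R_other = 0.0868 K/W
k = L/(R·A) = 0.08/(0.0868×18)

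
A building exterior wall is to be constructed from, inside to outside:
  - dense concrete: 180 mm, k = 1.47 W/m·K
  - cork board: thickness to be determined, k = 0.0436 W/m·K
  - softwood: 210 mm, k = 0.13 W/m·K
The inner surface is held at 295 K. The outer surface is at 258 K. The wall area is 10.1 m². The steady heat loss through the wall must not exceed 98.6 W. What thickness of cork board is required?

L ≈ 89.5 mm

Using the resistance-network approach (series):
R_dense concrete = L/(kA) = 0.18/(1.47×10.1) = 0.01212 K/W
R_softwood = L/(kA) = 0.21/(0.13×10.1) = 0.1599 K/W
Sum of the known resistances R_other = 0.1721 K/W
Required total resistance R_tot = ΔT/Q_allow = 37/98.6 = 0.3753 K/W
R_cork board = R_tot − R_other = 0.2032 K/W
L = R·k·A = 0.2032×0.0436×10.1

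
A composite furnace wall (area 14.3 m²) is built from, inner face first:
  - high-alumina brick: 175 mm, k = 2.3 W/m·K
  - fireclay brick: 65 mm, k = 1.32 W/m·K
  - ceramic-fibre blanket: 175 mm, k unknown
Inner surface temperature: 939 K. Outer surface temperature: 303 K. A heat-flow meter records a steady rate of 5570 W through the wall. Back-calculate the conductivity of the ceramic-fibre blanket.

Model the wall as resistances in series:
R_high-alumina brick = L/(kA) = 0.175/(2.3×14.3) = 0.005321 K/W
R_fireclay brick = L/(kA) = 0.065/(1.32×14.3) = 0.003444 K/W
Sum of known resistances R_other = 0.008764 K/W
Total R = ΔT/Q = 636/5570 = 0.1142 K/W
R_ceramic-fibre blanket = R_total − R_other = 0.1054 K/W
k = L/(R·A) = 0.175/(0.1054×14.3)

k ≈ 0.116 W/(m·K)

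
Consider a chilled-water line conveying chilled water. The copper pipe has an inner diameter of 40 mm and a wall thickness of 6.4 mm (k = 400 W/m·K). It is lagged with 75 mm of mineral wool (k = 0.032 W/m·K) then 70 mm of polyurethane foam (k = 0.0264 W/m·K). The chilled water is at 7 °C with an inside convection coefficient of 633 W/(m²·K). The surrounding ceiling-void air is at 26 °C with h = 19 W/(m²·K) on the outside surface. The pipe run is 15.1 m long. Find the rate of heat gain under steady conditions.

Q ≈ 28.9 W

Treating each annulus and film as a series resistance:
R_inner film = 1/(h_i·2πr₁L) = 1/(633×2π×0.02×15.1) = 8.325×10^-4 K/W
R_copper pipe wall = ln(26.4/20)/(2π×400×15.1) = 7.316×10^-6 K/W
R_mineral wool = ln(101.4/26.4)/(2π×0.032×15.1) = 0.4432 K/W
R_polyurethane foam = ln(171.4/101.4)/(2π×0.0264×15.1) = 0.2096 K/W
R_outer film = 1/(h_o·2πr_oL) = 1/(19×2π×0.1714×15.1) = 0.003237 K/W
R_total = 0.6569 K/W
Q = ΔT/R_total = 19/0.6569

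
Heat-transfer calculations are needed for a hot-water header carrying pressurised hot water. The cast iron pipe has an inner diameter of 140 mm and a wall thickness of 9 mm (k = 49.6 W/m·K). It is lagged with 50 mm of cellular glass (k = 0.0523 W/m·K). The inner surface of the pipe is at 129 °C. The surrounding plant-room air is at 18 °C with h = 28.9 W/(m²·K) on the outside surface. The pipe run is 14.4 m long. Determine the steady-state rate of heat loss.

Treating each annulus and film as a series resistance:
R_cast iron pipe wall = ln(79/70)/(2π×49.6×14.4) = 2.695×10^-5 K/W
R_cellular glass = ln(129/79)/(2π×0.0523×14.4) = 0.1036 K/W
R_outer film = 1/(h_o·2πr_oL) = 1/(28.9×2π×0.129×14.4) = 0.002965 K/W
R_total = 0.1066 K/W
Q = ΔT/R_total = 111/0.1066

Q ≈ 1040 W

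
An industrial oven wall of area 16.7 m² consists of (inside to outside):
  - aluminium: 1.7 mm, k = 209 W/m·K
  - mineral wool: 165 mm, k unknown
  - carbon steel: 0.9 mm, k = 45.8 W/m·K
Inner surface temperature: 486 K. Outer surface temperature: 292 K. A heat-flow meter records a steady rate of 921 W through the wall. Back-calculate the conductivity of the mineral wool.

k ≈ 0.0469 W/(m·K)

Thermal resistances in series:
R_aluminium = L/(kA) = 0.0017/(209×16.7) = 4.871×10^-7 K/W
R_carbon steel = L/(kA) = 0.0009/(45.8×16.7) = 1.177×10^-6 K/W
Sum of known resistances R_other = 1.664×10^-6 K/W
Total R = ΔT/Q = 194/921 = 0.2106 K/W
R_mineral wool = R_total − R_other = 0.2106 K/W
k = L/(R·A) = 0.165/(0.2106×16.7)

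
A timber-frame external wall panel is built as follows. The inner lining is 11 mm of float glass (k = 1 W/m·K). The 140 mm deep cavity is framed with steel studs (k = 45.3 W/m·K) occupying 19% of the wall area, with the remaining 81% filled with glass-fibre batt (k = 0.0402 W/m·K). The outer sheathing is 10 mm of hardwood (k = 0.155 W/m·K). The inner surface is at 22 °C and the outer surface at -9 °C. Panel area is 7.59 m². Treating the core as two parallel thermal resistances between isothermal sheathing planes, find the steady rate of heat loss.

Sheathing layers in series; stud and cavity paths in parallel between them.
R_inner = 0.011/(1×7.59) = 0.001449 K/W
R_stud  = 0.14/(45.3×0.19×7.59) = 0.002143 K/W
R_cav   = 0.14/(0.0402×0.81×7.59) = 0.5665 K/W
1/R_core = 1/R_stud + 1/R_cav → R_core = 0.002135 K/W
R_outer = 0.01/(0.155×7.59) = 0.0085 K/W
R_total = 0.01208 K/W
Q = ΔT/R_total = 31/0.01208

Q ≈ 2570 W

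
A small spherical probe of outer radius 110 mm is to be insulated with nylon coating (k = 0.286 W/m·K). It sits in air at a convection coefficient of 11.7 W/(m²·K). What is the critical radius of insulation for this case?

For a sphere r_cr = 2k/h = 2×0.286/11.7
r_cr = 48.9 mm; since the bare radius (110 mm) is above r_cr, any added insulation will reduce heat loss.

r_cr ≈ 48.9 mm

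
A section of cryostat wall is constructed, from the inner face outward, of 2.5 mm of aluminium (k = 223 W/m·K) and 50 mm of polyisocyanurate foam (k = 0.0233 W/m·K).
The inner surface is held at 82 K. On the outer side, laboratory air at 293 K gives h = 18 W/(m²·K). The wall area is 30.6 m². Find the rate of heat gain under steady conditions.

Q ≈ 2930 W

Thermal resistances in series:
R_aluminium = L/(kA) = 0.0025/(223×30.6) = 3.664×10^-7 K/W
R_polyisocyanurate foam = L/(kA) = 0.05/(0.0233×30.6) = 0.07013 K/W
R_outer film = 1/(h_o·A) = 1/(18×30.6) = 0.001816 K/W
R_total = 0.07194 K/W
Q = ΔT / R_total = 211 / 0.07194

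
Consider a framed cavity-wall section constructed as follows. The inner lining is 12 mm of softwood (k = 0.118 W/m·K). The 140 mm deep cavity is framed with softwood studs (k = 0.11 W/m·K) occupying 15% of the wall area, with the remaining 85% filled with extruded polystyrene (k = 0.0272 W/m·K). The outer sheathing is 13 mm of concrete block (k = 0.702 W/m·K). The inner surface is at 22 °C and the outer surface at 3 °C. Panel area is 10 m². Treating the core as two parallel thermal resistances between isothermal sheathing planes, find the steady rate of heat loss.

Sheathing layers in series; stud and cavity paths in parallel between them.
R_inner = 0.012/(0.118×10) = 0.01017 K/W
R_stud  = 0.14/(0.11×0.15×10) = 0.8485 K/W
R_cav   = 0.14/(0.0272×0.85×10) = 0.6055 K/W
1/R_core = 1/R_stud + 1/R_cav → R_core = 0.3534 K/W
R_outer = 0.013/(0.702×10) = 0.001852 K/W
R_total = 0.3654 K/W
Q = ΔT/R_total = 19/0.3654

Q ≈ 52 W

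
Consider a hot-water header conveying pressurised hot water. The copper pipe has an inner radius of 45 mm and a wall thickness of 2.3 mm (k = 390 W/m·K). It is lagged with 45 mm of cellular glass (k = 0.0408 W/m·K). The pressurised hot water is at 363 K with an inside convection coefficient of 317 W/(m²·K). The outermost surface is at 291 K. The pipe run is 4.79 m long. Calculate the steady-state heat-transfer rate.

Q ≈ 132 W

Radial resistances (cylindrical: R_cond = ln(r_o/r_i)/(2πkL), R_conv = 1/(h·2πrL)):
R_inner film = 1/(h_i·2πr₁L) = 1/(317×2π×0.045×4.79) = 0.002329 K/W
R_copper pipe wall = ln(47.3/45)/(2π×390×4.79) = 4.247×10^-6 K/W
R_cellular glass = ln(92.3/47.3)/(2π×0.0408×4.79) = 0.5444 K/W
R_total = 0.5468 K/W
Q = ΔT/R_total = 72/0.5468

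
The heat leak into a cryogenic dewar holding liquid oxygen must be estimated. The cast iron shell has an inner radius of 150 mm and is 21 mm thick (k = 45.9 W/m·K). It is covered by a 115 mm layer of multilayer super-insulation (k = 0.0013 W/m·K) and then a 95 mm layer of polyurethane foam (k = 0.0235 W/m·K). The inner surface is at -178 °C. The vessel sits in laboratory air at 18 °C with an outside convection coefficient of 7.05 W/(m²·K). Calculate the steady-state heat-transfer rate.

Each spherical layer contributes R = (1/r_i − 1/r_o)/(4πk):
R_cast iron shell = (1/0.15 − 1/0.171)/(4π×45.9) = 0.001419 K/W
R_multilayer super-insulation = (1/0.171 − 1/0.286)/(4π×0.0013) = 143.9 K/W
R_polyurethane foam = (1/0.286 − 1/0.381)/(4π×0.0235) = 2.952 K/W
R_outer film = 1/(h·4πr_o²) = 1/(7.05×4π×0.381²) = 0.07776 K/W
R_total = 147 K/W
Q = ΔT/R_total = 196/147

Q ≈ 1.33 W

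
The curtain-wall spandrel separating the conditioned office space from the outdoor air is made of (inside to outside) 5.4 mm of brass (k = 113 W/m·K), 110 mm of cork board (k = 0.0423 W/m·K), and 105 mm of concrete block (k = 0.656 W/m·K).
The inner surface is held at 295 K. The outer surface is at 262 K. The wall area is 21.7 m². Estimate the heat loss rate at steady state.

Q ≈ 259 W

Model the wall as resistances in series:
R_brass = L/(kA) = 0.0054/(113×21.7) = 2.202×10^-6 K/W
R_cork board = L/(kA) = 0.11/(0.0423×21.7) = 0.1198 K/W
R_concrete block = L/(kA) = 0.105/(0.656×21.7) = 0.007376 K/W
R_total = 0.1272 K/W
Q = ΔT / R_total = 33 / 0.1272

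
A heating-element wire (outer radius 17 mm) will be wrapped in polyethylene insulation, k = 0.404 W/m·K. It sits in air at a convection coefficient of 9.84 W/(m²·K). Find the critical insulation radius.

r_cr ≈ 41.1 mm

For a cylinder r_cr = k/h = 0.404/9.84
r_cr = 41.1 mm; since the bare radius (17 mm) is below r_cr, adding a thin layer of insulation will *increase* heat loss.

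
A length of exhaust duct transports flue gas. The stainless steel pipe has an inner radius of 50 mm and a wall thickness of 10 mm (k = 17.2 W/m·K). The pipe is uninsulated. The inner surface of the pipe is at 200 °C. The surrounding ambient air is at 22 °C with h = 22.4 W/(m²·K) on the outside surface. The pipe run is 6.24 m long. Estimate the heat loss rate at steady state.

Per-layer cylindrical resistances, series-summed:
R_stainless steel pipe wall = ln(60/50)/(2π×17.2×6.24) = 2.704×10^-4 K/W
R_outer film = 1/(h_o·2πr_oL) = 1/(22.4×2π×0.06×6.24) = 0.01898 K/W
R_total = 0.01925 K/W
Q = ΔT/R_total = 178/0.01925

Q ≈ 9250 W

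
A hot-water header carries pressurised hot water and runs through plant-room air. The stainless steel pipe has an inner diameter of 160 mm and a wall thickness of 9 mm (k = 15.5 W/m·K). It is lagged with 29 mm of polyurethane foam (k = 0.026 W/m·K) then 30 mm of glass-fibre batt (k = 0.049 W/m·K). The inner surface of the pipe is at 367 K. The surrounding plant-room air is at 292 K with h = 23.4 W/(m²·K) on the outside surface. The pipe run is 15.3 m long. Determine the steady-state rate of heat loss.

Treating each annulus and film as a series resistance:
R_stainless steel pipe wall = ln(89/80)/(2π×15.5×15.3) = 7.155×10^-5 K/W
R_polyurethane foam = ln(118/89)/(2π×0.026×15.3) = 0.1128 K/W
R_glass-fibre batt = ln(148/118)/(2π×0.049×15.3) = 0.04809 K/W
R_outer film = 1/(h_o·2πr_oL) = 1/(23.4×2π×0.148×15.3) = 0.003004 K/W
R_total = 0.164 K/W
Q = ΔT/R_total = 75/0.164

Q ≈ 457 W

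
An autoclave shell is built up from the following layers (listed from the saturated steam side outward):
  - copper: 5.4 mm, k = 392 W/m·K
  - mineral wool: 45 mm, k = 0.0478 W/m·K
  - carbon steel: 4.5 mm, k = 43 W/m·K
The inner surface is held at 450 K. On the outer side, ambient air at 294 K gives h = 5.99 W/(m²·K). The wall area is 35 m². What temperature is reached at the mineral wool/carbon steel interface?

T ≈ 318 K

Model the wall as resistances in series:
R_copper = L/(kA) = 0.0054/(392×35) = 3.936×10^-7 K/W
R_mineral wool = L/(kA) = 0.045/(0.0478×35) = 0.0269 K/W
R_carbon steel = L/(kA) = 0.0045/(43×35) = 2.99×10^-6 K/W
R_outer film = 1/(h_o·A) = 1/(5.99×35) = 0.00477 K/W
R_total = 0.03167 K/W;  Q = ΔT/R_total = 156/0.03167 = 4926 W
T_interface = T_inner − Q·ΣR(inner→interface) = 450 − 4930×0.0269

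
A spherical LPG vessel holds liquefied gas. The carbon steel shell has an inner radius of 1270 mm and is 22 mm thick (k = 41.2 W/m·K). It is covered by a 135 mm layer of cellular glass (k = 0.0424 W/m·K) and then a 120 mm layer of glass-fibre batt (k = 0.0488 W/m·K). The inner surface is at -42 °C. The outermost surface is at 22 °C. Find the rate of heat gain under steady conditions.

Q ≈ 283 W

Radial (spherical) resistances in series:
R_carbon steel shell = (1/1.27 − 1/1.292)/(4π×41.2) = 2.59×10^-5 K/W
R_cellular glass = (1/1.292 − 1/1.427)/(4π×0.0424) = 0.1374 K/W
R_glass-fibre batt = (1/1.427 − 1/1.547)/(4π×0.0488) = 0.08864 K/W
R_total = 0.2261 K/W
Q = ΔT/R_total = 64/0.2261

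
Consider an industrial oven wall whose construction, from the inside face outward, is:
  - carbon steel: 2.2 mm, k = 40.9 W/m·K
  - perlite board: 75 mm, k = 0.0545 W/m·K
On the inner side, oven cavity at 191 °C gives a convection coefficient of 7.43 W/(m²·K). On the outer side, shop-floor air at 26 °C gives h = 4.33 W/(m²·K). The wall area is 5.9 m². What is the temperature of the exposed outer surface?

T ≈ 47.9 °C

Thermal resistances in series:
R_inner film = 1/(h_i·A) = 1/(7.43×5.9) = 0.02281 K/W
R_carbon steel = L/(kA) = 0.0022/(40.9×5.9) = 9.117×10^-6 K/W
R_perlite board = L/(kA) = 0.075/(0.0545×5.9) = 0.2332 K/W
R_outer film = 1/(h_o·A) = 1/(4.33×5.9) = 0.03914 K/W
R_total = 0.2952 K/W;  Q = ΔT/R_total = 165/0.2952 = 558.9 W
T_interface = T_inner − Q·ΣR(inner→interface) = 191 − 559×0.2561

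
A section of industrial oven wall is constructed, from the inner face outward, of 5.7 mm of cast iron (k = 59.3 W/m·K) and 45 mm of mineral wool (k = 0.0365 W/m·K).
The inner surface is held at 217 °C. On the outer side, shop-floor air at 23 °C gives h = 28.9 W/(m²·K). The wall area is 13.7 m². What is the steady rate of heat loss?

Q ≈ 2100 W

Series thermal resistances:
R_cast iron = L/(kA) = 0.0057/(59.3×13.7) = 7.016×10^-6 K/W
R_mineral wool = L/(kA) = 0.045/(0.0365×13.7) = 0.08999 K/W
R_outer film = 1/(h_o·A) = 1/(28.9×13.7) = 0.002526 K/W
R_total = 0.09252 K/W
Q = ΔT / R_total = 194 / 0.09252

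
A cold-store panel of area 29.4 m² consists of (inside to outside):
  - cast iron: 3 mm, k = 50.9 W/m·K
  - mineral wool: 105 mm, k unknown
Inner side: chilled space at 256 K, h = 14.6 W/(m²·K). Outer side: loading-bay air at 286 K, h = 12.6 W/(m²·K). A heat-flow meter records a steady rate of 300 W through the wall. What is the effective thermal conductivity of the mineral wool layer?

k ≈ 0.0376 W/(m·K)

Treating each layer as a thermal resistance in series:
R_inner film = 1/(h_i·A) = 1/(14.6×29.4) = 0.00233 K/W
R_cast iron = L/(kA) = 0.003/(50.9×29.4) = 2.005×10^-6 K/W
R_outer film = 1/(h_o·A) = 1/(12.6×29.4) = 0.002699 K/W
Sum of known resistances R_other = 0.005031 K/W
Total R = ΔT/Q = 30/300 = 0.1 K/W
R_mineral wool = R_total − R_other = 0.09497 K/W
k = L/(R·A) = 0.105/(0.09497×29.4)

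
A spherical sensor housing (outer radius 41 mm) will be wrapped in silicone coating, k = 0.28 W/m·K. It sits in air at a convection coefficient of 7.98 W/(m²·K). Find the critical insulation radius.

r_cr ≈ 70.2 mm

For a sphere r_cr = 2k/h = 2×0.28/7.98
r_cr = 70.2 mm; since the bare radius (41 mm) is below r_cr, adding a thin layer of insulation will *increase* heat loss.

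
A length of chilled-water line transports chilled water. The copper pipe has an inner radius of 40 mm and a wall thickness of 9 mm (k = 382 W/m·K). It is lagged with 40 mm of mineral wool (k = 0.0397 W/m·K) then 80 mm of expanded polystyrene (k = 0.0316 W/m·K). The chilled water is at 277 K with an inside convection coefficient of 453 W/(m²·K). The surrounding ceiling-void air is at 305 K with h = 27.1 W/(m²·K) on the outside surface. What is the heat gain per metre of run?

q′ ≈ 4.94 W/m

Per-layer cylindrical resistances, series-summed:
R_inner film = 1/(h_i·2πr₁L) = 1/(453×2π×0.04×1) = 0.008783 K/W
R_copper pipe wall = ln(49/40)/(2π×382×1) = 8.455×10^-5 K/W
R_mineral wool = ln(89/49)/(2π×0.0397×1) = 2.393 K/W
R_expanded polystyrene = ln(169/89)/(2π×0.0316×1) = 3.23 K/W
R_outer film = 1/(h_o·2πr_oL) = 1/(27.1×2π×0.169×1) = 0.03475 K/W
R_total = 5.666 K/W
Q = ΔT/R_total = 28/5.666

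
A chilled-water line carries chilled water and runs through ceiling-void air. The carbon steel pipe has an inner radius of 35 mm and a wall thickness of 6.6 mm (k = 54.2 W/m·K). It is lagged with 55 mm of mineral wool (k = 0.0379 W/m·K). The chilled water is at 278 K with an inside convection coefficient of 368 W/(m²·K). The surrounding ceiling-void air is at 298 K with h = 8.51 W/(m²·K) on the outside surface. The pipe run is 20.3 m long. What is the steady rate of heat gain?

Cylindrical conduction, so R = ln(r₂/r₁)/(2πkL) per layer, in series:
R_inner film = 1/(h_i·2πr₁L) = 1/(368×2π×0.035×20.3) = 6.087×10^-4 K/W
R_carbon steel pipe wall = ln(41.6/35)/(2π×54.2×20.3) = 2.499×10^-5 K/W
R_mineral wool = ln(96.6/41.6)/(2π×0.0379×20.3) = 0.1743 K/W
R_outer film = 1/(h_o·2πr_oL) = 1/(8.51×2π×0.0966×20.3) = 0.009537 K/W
R_total = 0.1844 K/W
Q = ΔT/R_total = 20/0.1844

Q ≈ 108 W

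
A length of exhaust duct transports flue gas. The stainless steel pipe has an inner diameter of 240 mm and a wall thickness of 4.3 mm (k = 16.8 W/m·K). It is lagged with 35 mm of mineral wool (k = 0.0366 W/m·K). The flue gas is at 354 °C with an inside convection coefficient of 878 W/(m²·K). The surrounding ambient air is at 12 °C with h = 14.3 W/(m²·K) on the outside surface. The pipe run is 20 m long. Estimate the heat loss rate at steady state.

Q ≈ 5950 W

Per-layer cylindrical resistances, series-summed:
R_inner film = 1/(h_i·2πr₁L) = 1/(878×2π×0.12×20) = 7.553×10^-5 K/W
R_stainless steel pipe wall = ln(124.3/120)/(2π×16.8×20) = 1.668×10^-5 K/W
R_mineral wool = ln(159.3/124.3)/(2π×0.0366×20) = 0.05394 K/W
R_outer film = 1/(h_o·2πr_oL) = 1/(14.3×2π×0.1593×20) = 0.003493 K/W
R_total = 0.05753 K/W
Q = ΔT/R_total = 342/0.05753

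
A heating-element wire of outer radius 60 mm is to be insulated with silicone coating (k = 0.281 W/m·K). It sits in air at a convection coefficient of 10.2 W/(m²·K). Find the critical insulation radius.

For a cylinder r_cr = k/h = 0.281/10.2
r_cr = 27.5 mm; since the bare radius (60 mm) is above r_cr, any added insulation will reduce heat loss.

r_cr ≈ 27.5 mm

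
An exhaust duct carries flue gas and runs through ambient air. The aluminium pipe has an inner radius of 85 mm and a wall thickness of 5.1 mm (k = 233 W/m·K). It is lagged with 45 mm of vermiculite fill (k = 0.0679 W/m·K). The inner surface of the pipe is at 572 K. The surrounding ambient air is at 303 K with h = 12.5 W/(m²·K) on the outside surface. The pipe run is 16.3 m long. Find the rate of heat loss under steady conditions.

For a radial system each layer contributes R = ln(r_out/r_in)/(2πkL); films add R = 1/(hA).
R_aluminium pipe wall = ln(90.1/85)/(2π×233×16.3) = 2.442×10^-6 K/W
R_vermiculite fill = ln(135.1/90.1)/(2π×0.0679×16.3) = 0.05825 K/W
R_outer film = 1/(h_o·2πr_oL) = 1/(12.5×2π×0.1351×16.3) = 0.005782 K/W
R_total = 0.06404 K/W
Q = ΔT/R_total = 269/0.06404

Q ≈ 4200 W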